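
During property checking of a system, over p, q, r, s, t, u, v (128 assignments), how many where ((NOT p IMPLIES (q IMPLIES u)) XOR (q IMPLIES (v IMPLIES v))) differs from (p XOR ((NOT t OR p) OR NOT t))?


F1 = ((NOT p IMPLIES (q IMPLIES u)) XOR (q IMPLIES (v IMPLIES v)))
F2 = (p XOR ((NOT t OR p) OR NOT t))
Evaluate both on each of 128 rows (bits = p,q,r,s,t,u,v):
  row 0 [0000000]: F1=0 F2=1 (differ) -> 1
  row 1 [0000001]: F1=0 F2=1 (differ) -> 1
  row 2 [0000010]: F1=0 F2=1 (differ) -> 1
  row 3 [0000011]: F1=0 F2=1 (differ) -> 1
  row 4 [0000100]: F1=0 F2=0 -> 0
  (every remaining row is evaluated the same way; all 128 results are listed next)
Full result column, 8 rows per line (p,q,r,s fixed per line; t,u,v runs 000..111 left to right):
  rows 0-7 [p,q,r,s=0000]: 11110000  (ones: 4)
  rows 8-15 [p,q,r,s=0001]: 11110000  (ones: 4)
  rows 16-23 [p,q,r,s=0010]: 11110000  (ones: 4)
  rows 24-31 [p,q,r,s=0011]: 11110000  (ones: 4)
  rows 32-39 [p,q,r,s=0100]: 00111100  (ones: 4)
  rows 40-47 [p,q,r,s=0101]: 00111100  (ones: 4)
  rows 48-55 [p,q,r,s=0110]: 00111100  (ones: 4)
  rows 56-63 [p,q,r,s=0111]: 00111100  (ones: 4)
  rows 64-71 [p,q,r,s=1000]: 00000000  (ones: 0)
  rows 72-79 [p,q,r,s=1001]: 00000000  (ones: 0)
  rows 80-87 [p,q,r,s=1010]: 00000000  (ones: 0)
  rows 88-95 [p,q,r,s=1011]: 00000000  (ones: 0)
  rows 96-103 [p,q,r,s=1100]: 00000000  (ones: 0)
  rows 104-111 [p,q,r,s=1101]: 00000000  (ones: 0)
  rows 112-119 [p,q,r,s=1110]: 00000000  (ones: 0)
  rows 120-127 [p,q,r,s=1111]: 00000000  (ones: 0)
Disagreements = 4+4+4+4+4+4+4+4+0+0+0+0+0+0+0+0 = 32

32


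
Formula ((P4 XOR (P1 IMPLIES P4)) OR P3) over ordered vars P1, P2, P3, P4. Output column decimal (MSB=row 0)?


Formula: ((P4 XOR (P1 IMPLIES P4)) OR P3) over P1, P2, P3, P4 (16 rows)
Evaluate each row (bits = P1,P2,P3,P4, MSB first):
  row 0 [0000]: ((0 XOR (0 IMPLIES 0)) OR 0) -> 1
  row 1 [0001]: ((1 XOR (0 IMPLIES 1)) OR 0) -> 0
  row 2 [0010]: ((0 XOR (0 IMPLIES 0)) OR 1) -> 1
  row 3 [0011]: ((1 XOR (0 IMPLIES 1)) OR 1) -> 1
  row 4 [0100]: ((0 XOR (0 IMPLIES 0)) OR 0) -> 1
  row 5 [0101]: ((1 XOR (0 IMPLIES 1)) OR 0) -> 0
  row 6 [0110]: ((0 XOR (0 IMPLIES 0)) OR 1) -> 1
  row 7 [0111]: ((1 XOR (0 IMPLIES 1)) OR 1) -> 1
  row 8 [1000]: ((0 XOR (1 IMPLIES 0)) OR 0) -> 0
  row 9 [1001]: ((1 XOR (1 IMPLIES 1)) OR 0) -> 0
  row 10 [1010]: ((0 XOR (1 IMPLIES 0)) OR 1) -> 1
  row 11 [1011]: ((1 XOR (1 IMPLIES 1)) OR 1) -> 1
  row 12 [1100]: ((0 XOR (1 IMPLIES 0)) OR 0) -> 0
  row 13 [1101]: ((1 XOR (1 IMPLIES 1)) OR 0) -> 0
  row 14 [1110]: ((0 XOR (1 IMPLIES 0)) OR 1) -> 1
  row 15 [1111]: ((1 XOR (1 IMPLIES 1)) OR 1) -> 1
Full result column, 4 rows per line (P1,P2 fixed per line; P3,P4 runs 00..11 left to right):
  rows 0-3 [P1,P2=00]: 1011  = hex B
  rows 4-7 [P1,P2=01]: 1011  = hex B
  rows 8-11 [P1,P2=10]: 0011  = hex 3
  rows 12-15 [P1,P2=11]: 0011  = hex 3
Output column (row 0 .. row 15) = 1011101100110011
Output column grouped in 4s = 1011 1011 0011 0011 = 0xBB33
Convert to decimal digit by digit (value = value*16 + digit):
  B -> 11
  11*16 + 11 (B) = 187
  187*16 + 3 = 2995
  2995*16 + 3 = 47923
Decimal = 47923

47923


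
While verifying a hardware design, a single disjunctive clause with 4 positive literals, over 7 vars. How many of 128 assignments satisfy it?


Step 1: Total=2^7=128
Step 2: Unsat when all 4 false: 2^3=8
Step 3: Sat=128-8=120

120


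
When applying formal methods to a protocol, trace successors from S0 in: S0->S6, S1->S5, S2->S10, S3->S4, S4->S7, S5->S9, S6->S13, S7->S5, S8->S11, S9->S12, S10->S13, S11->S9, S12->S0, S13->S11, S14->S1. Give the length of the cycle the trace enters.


Trace from S0 until a state repeats:
  S0 -> S6 -> S13 -> S11 -> S9 -> S12 -> S0
S0 first seen at step 0, revisited at step 6.
Cycle length = 6 - 0 = 6

6


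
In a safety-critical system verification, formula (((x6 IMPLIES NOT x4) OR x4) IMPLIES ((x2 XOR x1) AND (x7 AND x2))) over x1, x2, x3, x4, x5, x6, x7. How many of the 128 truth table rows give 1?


Formula: (((x6 IMPLIES NOT x4) OR x4) IMPLIES ((x2 XOR x1) AND (x7 AND x2))) over 7 vars (128 rows)
Evaluate each row (x1, x2, x3, x4, x5, x6, x7 as bits, MSB first):
  row 0 [0000000]: (((0 IMPLIES NOT 0) OR 0) IMPLIES ((0 XOR 0) AND (0 AND 0))) -> 0
  row 1 [0000001]: (((0 IMPLIES NOT 0) OR 0) IMPLIES ((0 XOR 0) AND (1 AND 0))) -> 0
  row 2 [0000010]: (((1 IMPLIES NOT 0) OR 0) IMPLIES ((0 XOR 0) AND (0 AND 0))) -> 0
  row 3 [0000011]: (((1 IMPLIES NOT 0) OR 0) IMPLIES ((0 XOR 0) AND (1 AND 0))) -> 0
  row 4 [0000100]: (((0 IMPLIES NOT 0) OR 0) IMPLIES ((0 XOR 0) AND (0 AND 0))) -> 0
  (every remaining row is evaluated the same way; all 128 results are listed next)
Full result column, 8 rows per line (x1,x2,x3,x4 fixed per line; x5,x6,x7 runs 000..111 left to right):
  rows 0-7 [x1,x2,x3,x4=0000]: 00000000  (ones: 0)
  rows 8-15 [x1,x2,x3,x4=0001]: 00000000  (ones: 0)
  rows 16-23 [x1,x2,x3,x4=0010]: 00000000  (ones: 0)
  rows 24-31 [x1,x2,x3,x4=0011]: 00000000  (ones: 0)
  rows 32-39 [x1,x2,x3,x4=0100]: 01010101  (ones: 4)
  rows 40-47 [x1,x2,x3,x4=0101]: 01010101  (ones: 4)
  rows 48-55 [x1,x2,x3,x4=0110]: 01010101  (ones: 4)
  rows 56-63 [x1,x2,x3,x4=0111]: 01010101  (ones: 4)
  rows 64-71 [x1,x2,x3,x4=1000]: 00000000  (ones: 0)
  rows 72-79 [x1,x2,x3,x4=1001]: 00000000  (ones: 0)
  rows 80-87 [x1,x2,x3,x4=1010]: 00000000  (ones: 0)
  rows 88-95 [x1,x2,x3,x4=1011]: 00000000  (ones: 0)
  rows 96-103 [x1,x2,x3,x4=1100]: 00000000  (ones: 0)
  rows 104-111 [x1,x2,x3,x4=1101]: 00000000  (ones: 0)
  rows 112-119 [x1,x2,x3,x4=1110]: 00000000  (ones: 0)
  rows 120-127 [x1,x2,x3,x4=1111]: 00000000  (ones: 0)
Count of 1-rows = 0+0+0+0+4+4+4+4+0+0+0+0+0+0+0+0 = 16

16


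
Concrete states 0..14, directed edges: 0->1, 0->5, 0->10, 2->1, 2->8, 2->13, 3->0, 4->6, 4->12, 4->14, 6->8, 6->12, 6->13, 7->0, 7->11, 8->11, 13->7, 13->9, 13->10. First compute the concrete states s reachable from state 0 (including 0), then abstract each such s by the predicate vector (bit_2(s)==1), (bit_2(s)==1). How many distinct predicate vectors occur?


BFS from 0:
Concrete reachable: {0, 1, 5, 10}
Abstract via predicates (bit_2(s)==1), (bit_2(s)==1):
  (0,0) <- {0, 1, 10}
  (1,1) <- {5}
Distinct abstract states = 2

2


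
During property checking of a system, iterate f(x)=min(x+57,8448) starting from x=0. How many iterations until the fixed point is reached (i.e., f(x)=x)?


Step 1: x=0, cap=8448, increment=57
Step 2: x grows by 57 each step until capped at 8448; fixed point is x=8448
Step 3: iterations = ceil(8448/57) = 149

149


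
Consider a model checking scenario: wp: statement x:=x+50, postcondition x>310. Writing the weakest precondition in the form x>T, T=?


Formula: wp(x:=E, P) = P[E/x] (substitute E for x in postcondition)
Step 1: Postcondition: x>310
Step 2: Substitute x+50 for x: x+50>310
Step 3: Solve for x: x > 310-50 = 260

260


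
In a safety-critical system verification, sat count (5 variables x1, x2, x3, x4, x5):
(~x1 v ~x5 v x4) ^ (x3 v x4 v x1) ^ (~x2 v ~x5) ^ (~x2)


CNF with 4 clauses over 5 vars (32 assignments).
An assignment satisfies CNF iff every clause has >=1 true literal.
Check each row (bits = x1,x2,x3,x4,x5; clause T/F shown):
  row 0 [00000]: clauses=TFTT -> 0
  row 1 [00001]: clauses=TFTT -> 0
  row 2 [00010]: clauses=TTTT -> 1
  row 3 [00011]: clauses=TTTT -> 1
  row 4 [00100]: clauses=TTTT -> 1
  row 5 [00101]: clauses=TTTT -> 1
  row 6 [00110]: clauses=TTTT -> 1
  row 7 [00111]: clauses=TTTT -> 1
  row 8 [01000]: clauses=TFTF -> 0
  row 9 [01001]: clauses=TFFF -> 0
  row 10 [01010]: clauses=TTTF -> 0
  row 11 [01011]: clauses=TTFF -> 0
  row 12 [01100]: clauses=TTTF -> 0
  row 13 [01101]: clauses=TTFF -> 0
  row 14 [01110]: clauses=TTTF -> 0
  row 15 [01111]: clauses=TTFF -> 0
  row 16 [10000]: clauses=TTTT -> 1
  row 17 [10001]: clauses=FTTT -> 0
  row 18 [10010]: clauses=TTTT -> 1
  row 19 [10011]: clauses=TTTT -> 1
  row 20 [10100]: clauses=TTTT -> 1
  row 21 [10101]: clauses=FTTT -> 0
  row 22 [10110]: clauses=TTTT -> 1
  row 23 [10111]: clauses=TTTT -> 1
  row 24 [11000]: clauses=TTTF -> 0
  row 25 [11001]: clauses=FTFF -> 0
  row 26 [11010]: clauses=TTTF -> 0
  row 27 [11011]: clauses=TTFF -> 0
  row 28 [11100]: clauses=TTTF -> 0
  row 29 [11101]: clauses=FTFF -> 0
  row 30 [11110]: clauses=TTTF -> 0
  row 31 [11111]: clauses=TTFF -> 0
Full result column, 8 rows per line (x1,x2 fixed per line; x3,x4,x5 runs 000..111 left to right):
  rows 0-7 [x1,x2=00]: 00111111  (ones: 6)
  rows 8-15 [x1,x2=01]: 00000000  (ones: 0)
  rows 16-23 [x1,x2=10]: 10111011  (ones: 6)
  rows 24-31 [x1,x2=11]: 00000000  (ones: 0)
Satisfying assignments = 6+0+6+0 = 12

12


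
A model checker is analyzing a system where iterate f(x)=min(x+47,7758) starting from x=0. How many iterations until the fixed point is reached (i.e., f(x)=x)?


Step 1: x=0, cap=7758, increment=47
Step 2: x grows by 47 each step until capped at 7758; fixed point is x=7758
Step 3: iterations = ceil(7758/47) = 166

166


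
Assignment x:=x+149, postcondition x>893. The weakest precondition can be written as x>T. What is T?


Formula: wp(x:=E, P) = P[E/x] (substitute E for x in postcondition)
Step 1: Postcondition: x>893
Step 2: Substitute x+149 for x: x+149>893
Step 3: Solve for x: x > 893-149 = 744

744


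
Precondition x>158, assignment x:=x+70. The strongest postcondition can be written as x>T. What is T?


Formula: sp(P, x:=E) = exists old_x. (x = E[old_x/x]) AND P[old_x/x] (old_x is the value of x before the assignment; eliminate old_x by solving x = E[old_x/x] for old_x)
Step 1: Precondition P: x>158, i.e. old_x > 158
Step 2: Assignment gives x = old_x + 70, so old_x = x - 70
Step 3: Substitute into P: x - 70 > 158
Step 4: Simplify: x > 158+70 = 228

228


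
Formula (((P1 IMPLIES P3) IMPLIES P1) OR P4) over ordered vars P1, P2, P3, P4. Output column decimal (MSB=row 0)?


Formula: (((P1 IMPLIES P3) IMPLIES P1) OR P4) over P1, P2, P3, P4 (16 rows)
Evaluate each row (bits = P1,P2,P3,P4, MSB first):
  row 0 [0000]: (((0 IMPLIES 0) IMPLIES 0) OR 0) -> 0
  row 1 [0001]: (((0 IMPLIES 0) IMPLIES 0) OR 1) -> 1
  row 2 [0010]: (((0 IMPLIES 1) IMPLIES 0) OR 0) -> 0
  row 3 [0011]: (((0 IMPLIES 1) IMPLIES 0) OR 1) -> 1
  row 4 [0100]: (((0 IMPLIES 0) IMPLIES 0) OR 0) -> 0
  row 5 [0101]: (((0 IMPLIES 0) IMPLIES 0) OR 1) -> 1
  row 6 [0110]: (((0 IMPLIES 1) IMPLIES 0) OR 0) -> 0
  row 7 [0111]: (((0 IMPLIES 1) IMPLIES 0) OR 1) -> 1
  row 8 [1000]: (((1 IMPLIES 0) IMPLIES 1) OR 0) -> 1
  row 9 [1001]: (((1 IMPLIES 0) IMPLIES 1) OR 1) -> 1
  row 10 [1010]: (((1 IMPLIES 1) IMPLIES 1) OR 0) -> 1
  row 11 [1011]: (((1 IMPLIES 1) IMPLIES 1) OR 1) -> 1
  row 12 [1100]: (((1 IMPLIES 0) IMPLIES 1) OR 0) -> 1
  row 13 [1101]: (((1 IMPLIES 0) IMPLIES 1) OR 1) -> 1
  row 14 [1110]: (((1 IMPLIES 1) IMPLIES 1) OR 0) -> 1
  row 15 [1111]: (((1 IMPLIES 1) IMPLIES 1) OR 1) -> 1
Full result column, 4 rows per line (P1,P2 fixed per line; P3,P4 runs 00..11 left to right):
  rows 0-3 [P1,P2=00]: 0101  = hex 5
  rows 4-7 [P1,P2=01]: 0101  = hex 5
  rows 8-11 [P1,P2=10]: 1111  = hex F
  rows 12-15 [P1,P2=11]: 1111  = hex F
Output column (row 0 .. row 15) = 0101010111111111
Output column grouped in 4s = 0101 0101 1111 1111 = 0x55FF
Convert to decimal digit by digit (value = value*16 + digit):
  5 -> 5
  5*16 + 5 = 85
  85*16 + 15 (F) = 1375
  1375*16 + 15 (F) = 22015
Decimal = 22015

22015


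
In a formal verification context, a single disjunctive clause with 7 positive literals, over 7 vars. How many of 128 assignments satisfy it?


Step 1: Total=2^7=128
Step 2: Unsat when all 7 false: 2^0=1
Step 3: Sat=128-1=127

127


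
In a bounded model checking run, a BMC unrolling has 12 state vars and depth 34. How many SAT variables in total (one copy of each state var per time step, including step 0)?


BMC unrolls to depth k, creating one copy of each state var for steps 0..k.
Step count = 34 + 1 = 35 (steps 0 through 34)
Vars per step = 12
Total = 12 * 35 = 420

420


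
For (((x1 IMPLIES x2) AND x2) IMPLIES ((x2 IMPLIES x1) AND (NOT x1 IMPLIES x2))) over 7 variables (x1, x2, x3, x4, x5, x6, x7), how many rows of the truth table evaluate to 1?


Formula: (((x1 IMPLIES x2) AND x2) IMPLIES ((x2 IMPLIES x1) AND (NOT x1 IMPLIES x2))) over 7 vars (128 rows)
Evaluate each row (x1, x2, x3, x4, x5, x6, x7 as bits, MSB first):
  row 0 [0000000]: (((0 IMPLIES 0) AND 0) IMPLIES ((0 IMPLIES 0) AND (NOT 0 IMPLIES 0))) -> 1
  row 1 [0000001]: (((0 IMPLIES 0) AND 0) IMPLIES ((0 IMPLIES 0) AND (NOT 0 IMPLIES 0))) -> 1
  row 2 [0000010]: (((0 IMPLIES 0) AND 0) IMPLIES ((0 IMPLIES 0) AND (NOT 0 IMPLIES 0))) -> 1
  row 3 [0000011]: (((0 IMPLIES 0) AND 0) IMPLIES ((0 IMPLIES 0) AND (NOT 0 IMPLIES 0))) -> 1
  row 4 [0000100]: (((0 IMPLIES 0) AND 0) IMPLIES ((0 IMPLIES 0) AND (NOT 0 IMPLIES 0))) -> 1
  (every remaining row is evaluated the same way; all 128 results are listed next)
Full result column, 8 rows per line (x1,x2,x3,x4 fixed per line; x5,x6,x7 runs 000..111 left to right):
  rows 0-7 [x1,x2,x3,x4=0000]: 11111111  (ones: 8)
  rows 8-15 [x1,x2,x3,x4=0001]: 11111111  (ones: 8)
  rows 16-23 [x1,x2,x3,x4=0010]: 11111111  (ones: 8)
  rows 24-31 [x1,x2,x3,x4=0011]: 11111111  (ones: 8)
  rows 32-39 [x1,x2,x3,x4=0100]: 00000000  (ones: 0)
  rows 40-47 [x1,x2,x3,x4=0101]: 00000000  (ones: 0)
  rows 48-55 [x1,x2,x3,x4=0110]: 00000000  (ones: 0)
  rows 56-63 [x1,x2,x3,x4=0111]: 00000000  (ones: 0)
  rows 64-71 [x1,x2,x3,x4=1000]: 11111111  (ones: 8)
  rows 72-79 [x1,x2,x3,x4=1001]: 11111111  (ones: 8)
  rows 80-87 [x1,x2,x3,x4=1010]: 11111111  (ones: 8)
  rows 88-95 [x1,x2,x3,x4=1011]: 11111111  (ones: 8)
  rows 96-103 [x1,x2,x3,x4=1100]: 11111111  (ones: 8)
  rows 104-111 [x1,x2,x3,x4=1101]: 11111111  (ones: 8)
  rows 112-119 [x1,x2,x3,x4=1110]: 11111111  (ones: 8)
  rows 120-127 [x1,x2,x3,x4=1111]: 11111111  (ones: 8)
Count of 1-rows = 8+8+8+8+0+0+0+0+8+8+8+8+8+8+8+8 = 96

96


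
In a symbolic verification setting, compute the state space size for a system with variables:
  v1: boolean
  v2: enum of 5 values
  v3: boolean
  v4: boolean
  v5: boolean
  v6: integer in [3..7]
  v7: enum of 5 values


State space = product of domain sizes of all variables.
Domain sizes:
  v1 (boolean): 2
  v2 (enum of 5 values): 5
  v3 (boolean): 2
  v4 (boolean): 2
  v5 (boolean): 2
  v6 (integer in [3..7]): 5
  v7 (enum of 5 values): 5
Product = 2 * 5 * 2 * 2 * 2 * 5 * 5 = 2000

2000


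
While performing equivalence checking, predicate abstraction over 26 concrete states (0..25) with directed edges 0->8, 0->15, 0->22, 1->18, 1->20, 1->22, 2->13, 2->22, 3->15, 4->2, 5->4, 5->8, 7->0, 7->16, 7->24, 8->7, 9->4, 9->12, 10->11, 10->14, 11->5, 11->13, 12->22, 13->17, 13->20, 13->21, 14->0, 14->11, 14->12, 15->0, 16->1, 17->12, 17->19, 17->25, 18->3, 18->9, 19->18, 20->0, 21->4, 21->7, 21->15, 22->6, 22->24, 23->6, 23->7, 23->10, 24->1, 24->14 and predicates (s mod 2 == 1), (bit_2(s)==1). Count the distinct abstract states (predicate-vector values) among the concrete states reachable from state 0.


BFS from 0:
Concrete reachable: {0, 1, 2, 3, 4, 5, 6, 7, 8, 9, 11, 12, 13, 14, 15, 16, 17, 18, 19, 20, 21, 22, 24, 25}
Abstract via predicates (s mod 2 == 1), (bit_2(s)==1):
  (0,0) <- {0, 2, 8, 16, 18, 24}
  (0,1) <- {4, 6, 12, 14, 20, 22}
  (1,0) <- {1, 3, 9, 11, 17, 19, 25}
  (1,1) <- {5, 7, 13, 15, 21}
Distinct abstract states = 4

4


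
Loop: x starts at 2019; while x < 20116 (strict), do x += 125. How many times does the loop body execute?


Step 1: x goes from 2019 toward 20116 by 125; the body runs while x<20116, so iterations = ceil((bound-start)/step)
Step 2: Distance=18097
Step 3: ceil(18097/125)=145

145


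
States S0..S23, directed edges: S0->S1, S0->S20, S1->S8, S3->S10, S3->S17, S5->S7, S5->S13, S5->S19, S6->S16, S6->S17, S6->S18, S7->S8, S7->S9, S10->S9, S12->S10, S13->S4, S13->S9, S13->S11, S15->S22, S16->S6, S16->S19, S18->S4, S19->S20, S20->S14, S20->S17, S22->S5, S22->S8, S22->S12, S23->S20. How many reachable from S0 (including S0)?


BFS from S0:
  layer 0: {S0}
  layer 1: {S1, S20}
  layer 2: {S8, S14, S17}
Reachable set: {S0, S1, S8, S14, S17, S20}
Count = 6

6


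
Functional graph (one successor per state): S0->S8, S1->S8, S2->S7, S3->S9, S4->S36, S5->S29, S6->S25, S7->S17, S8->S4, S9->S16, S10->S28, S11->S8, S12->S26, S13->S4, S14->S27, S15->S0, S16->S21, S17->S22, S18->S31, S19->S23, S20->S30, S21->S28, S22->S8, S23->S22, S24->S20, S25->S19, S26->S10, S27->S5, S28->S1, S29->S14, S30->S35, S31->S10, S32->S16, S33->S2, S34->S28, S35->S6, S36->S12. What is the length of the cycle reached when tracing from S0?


Trace from S0 until a state repeats:
  S0 -> S8 -> S4 -> S36 -> S12 -> S26 -> S10 -> S28 -> S1 -> S8
S8 first seen at step 1, revisited at step 9.
Cycle length = 9 - 1 = 8

8


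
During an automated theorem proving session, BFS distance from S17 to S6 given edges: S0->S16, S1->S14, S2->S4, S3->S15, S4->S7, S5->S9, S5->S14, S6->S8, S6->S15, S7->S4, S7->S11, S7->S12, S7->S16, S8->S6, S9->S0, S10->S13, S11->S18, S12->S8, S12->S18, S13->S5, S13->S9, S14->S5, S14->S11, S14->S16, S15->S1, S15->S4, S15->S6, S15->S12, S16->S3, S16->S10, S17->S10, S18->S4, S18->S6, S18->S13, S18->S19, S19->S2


BFS layer-by-layer from S17:
  dist 0: {S17}
  dist 1: {S10}
  dist 2: {S13}
  dist 3: {S5, S9}
  dist 4: {S0, S14}
  dist 5: {S11, S16}
  dist 6: {S3, S18}
  dist 7: {S4, S6, S15, S19}
  -> S6 reached at distance 7
Shortest path length = 7

7


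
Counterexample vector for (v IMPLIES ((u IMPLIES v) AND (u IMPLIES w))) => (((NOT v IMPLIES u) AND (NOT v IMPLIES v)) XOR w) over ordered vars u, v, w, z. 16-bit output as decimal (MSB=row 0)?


F1 = (v IMPLIES ((u IMPLIES v) AND (u IMPLIES w)))
F2 = (((NOT v IMPLIES u) AND (NOT v IMPLIES v)) XOR w)
Counterexample to F1=>F2 is where F1=1 and F2=0.
Evaluate each row (bits = u,v,w,z, MSB first):
  row 0 [0000]: F1=1 F2=0 -> F1&~F2 -> 1
  row 1 [0001]: F1=1 F2=0 -> F1&~F2 -> 1
  row 2 [0010]: F1=1 F2=1 -> F1&~F2 -> 0
  row 3 [0011]: F1=1 F2=1 -> F1&~F2 -> 0
  row 4 [0100]: F1=1 F2=1 -> F1&~F2 -> 0
  row 5 [0101]: F1=1 F2=1 -> F1&~F2 -> 0
  row 6 [0110]: F1=1 F2=0 -> F1&~F2 -> 1
  row 7 [0111]: F1=1 F2=0 -> F1&~F2 -> 1
  row 8 [1000]: F1=1 F2=0 -> F1&~F2 -> 1
  row 9 [1001]: F1=1 F2=0 -> F1&~F2 -> 1
  row 10 [1010]: F1=1 F2=1 -> F1&~F2 -> 0
  row 11 [1011]: F1=1 F2=1 -> F1&~F2 -> 0
  row 12 [1100]: F1=0 F2=1 -> F1&~F2 -> 0
  row 13 [1101]: F1=0 F2=1 -> F1&~F2 -> 0
  row 14 [1110]: F1=1 F2=0 -> F1&~F2 -> 1
  row 15 [1111]: F1=1 F2=0 -> F1&~F2 -> 1
Full result column, 4 rows per line (u,v fixed per line; w,z runs 00..11 left to right):
  rows 0-3 [u,v=00]: 1100  = hex C
  rows 4-7 [u,v=01]: 0011  = hex 3
  rows 8-11 [u,v=10]: 1100  = hex C
  rows 12-15 [u,v=11]: 0011  = hex 3
Counterexample vector (row 0 .. row 15) = 1100001111000011
Output column grouped in 4s = 1100 0011 1100 0011 = 0xC3C3
Convert to decimal digit by digit (value = value*16 + digit):
  C -> 12
  12*16 + 3 = 195
  195*16 + 12 (C) = 3132
  3132*16 + 3 = 50115
Decimal = 50115

50115


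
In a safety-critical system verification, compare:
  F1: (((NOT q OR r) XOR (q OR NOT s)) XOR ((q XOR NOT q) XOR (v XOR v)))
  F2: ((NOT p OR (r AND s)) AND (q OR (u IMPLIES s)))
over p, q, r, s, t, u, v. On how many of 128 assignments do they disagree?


F1 = (((NOT q OR r) XOR (q OR NOT s)) XOR ((q XOR NOT q) XOR (v XOR v)))
F2 = ((NOT p OR (r AND s)) AND (q OR (u IMPLIES s)))
Evaluate both on each of 128 rows (bits = p,q,r,s,t,u,v):
  row 0 [0000000]: F1=1 F2=1 -> 0
  row 1 [0000001]: F1=1 F2=1 -> 0
  row 2 [0000010]: F1=1 F2=0 (differ) -> 1
  row 3 [0000011]: F1=1 F2=0 (differ) -> 1
  row 4 [0000100]: F1=1 F2=1 -> 0
  (every remaining row is evaluated the same way; all 128 results are listed next)
Full result column, 8 rows per line (p,q,r,s fixed per line; t,u,v runs 000..111 left to right):
  rows 0-7 [p,q,r,s=0000]: 00110011  (ones: 4)
  rows 8-15 [p,q,r,s=0001]: 11111111  (ones: 8)
  rows 16-23 [p,q,r,s=0010]: 00110011  (ones: 4)
  rows 24-31 [p,q,r,s=0011]: 11111111  (ones: 8)
  rows 32-39 [p,q,r,s=0100]: 11111111  (ones: 8)
  rows 40-47 [p,q,r,s=0101]: 11111111  (ones: 8)
  rows 48-55 [p,q,r,s=0110]: 00000000  (ones: 0)
  rows 56-63 [p,q,r,s=0111]: 00000000  (ones: 0)
  rows 64-71 [p,q,r,s=1000]: 11111111  (ones: 8)
  rows 72-79 [p,q,r,s=1001]: 00000000  (ones: 0)
  rows 80-87 [p,q,r,s=1010]: 11111111  (ones: 8)
  rows 88-95 [p,q,r,s=1011]: 11111111  (ones: 8)
  rows 96-103 [p,q,r,s=1100]: 00000000  (ones: 0)
  rows 104-111 [p,q,r,s=1101]: 00000000  (ones: 0)
  rows 112-119 [p,q,r,s=1110]: 11111111  (ones: 8)
  rows 120-127 [p,q,r,s=1111]: 00000000  (ones: 0)
Disagreements = 4+8+4+8+8+8+0+0+8+0+8+8+0+0+8+0 = 72

72


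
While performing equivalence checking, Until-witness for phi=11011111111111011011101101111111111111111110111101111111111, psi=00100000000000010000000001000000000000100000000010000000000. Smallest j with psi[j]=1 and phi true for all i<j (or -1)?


(phi U psi) at 0: need smallest j with psi[j]=1 and phi[i]=1 for all i in [0,j).
Scan from step 0:
  step 0: phi=1, psi=0 -> continue
  step 1: phi=1, psi=0 -> continue
  step 2: psi=1 and phi held for [0,2) -> witness found
Witness step = 2

2


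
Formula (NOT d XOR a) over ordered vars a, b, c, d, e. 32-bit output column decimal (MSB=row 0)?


Formula: (NOT d XOR a) over a, b, c, d, e (32 rows)
Evaluate each row (bits = a,b,c,d,e, MSB first):
  row 0 [00000]: (NOT 0 XOR 0) -> 1
  row 1 [00001]: (NOT 0 XOR 0) -> 1
  row 2 [00010]: (NOT 1 XOR 0) -> 0
  row 3 [00011]: (NOT 1 XOR 0) -> 0
  row 4 [00100]: (NOT 0 XOR 0) -> 1
  row 5 [00101]: (NOT 0 XOR 0) -> 1
  row 6 [00110]: (NOT 1 XOR 0) -> 0
  row 7 [00111]: (NOT 1 XOR 0) -> 0
  row 8 [01000]: (NOT 0 XOR 0) -> 1
  row 9 [01001]: (NOT 0 XOR 0) -> 1
  row 10 [01010]: (NOT 1 XOR 0) -> 0
  row 11 [01011]: (NOT 1 XOR 0) -> 0
  row 12 [01100]: (NOT 0 XOR 0) -> 1
  row 13 [01101]: (NOT 0 XOR 0) -> 1
  row 14 [01110]: (NOT 1 XOR 0) -> 0
  row 15 [01111]: (NOT 1 XOR 0) -> 0
  row 16 [10000]: (NOT 0 XOR 1) -> 0
  row 17 [10001]: (NOT 0 XOR 1) -> 0
  row 18 [10010]: (NOT 1 XOR 1) -> 1
  row 19 [10011]: (NOT 1 XOR 1) -> 1
  row 20 [10100]: (NOT 0 XOR 1) -> 0
  row 21 [10101]: (NOT 0 XOR 1) -> 0
  row 22 [10110]: (NOT 1 XOR 1) -> 1
  row 23 [10111]: (NOT 1 XOR 1) -> 1
  row 24 [11000]: (NOT 0 XOR 1) -> 0
  row 25 [11001]: (NOT 0 XOR 1) -> 0
  row 26 [11010]: (NOT 1 XOR 1) -> 1
  row 27 [11011]: (NOT 1 XOR 1) -> 1
  row 28 [11100]: (NOT 0 XOR 1) -> 0
  row 29 [11101]: (NOT 0 XOR 1) -> 0
  row 30 [11110]: (NOT 1 XOR 1) -> 1
  row 31 [11111]: (NOT 1 XOR 1) -> 1
Full result column, 4 rows per line (a,b,c fixed per line; d,e runs 00..11 left to right):
  rows 0-3 [a,b,c=000]: 1100  = hex C
  rows 4-7 [a,b,c=001]: 1100  = hex C
  rows 8-11 [a,b,c=010]: 1100  = hex C
  rows 12-15 [a,b,c=011]: 1100  = hex C
  rows 16-19 [a,b,c=100]: 0011  = hex 3
  rows 20-23 [a,b,c=101]: 0011  = hex 3
  rows 24-27 [a,b,c=110]: 0011  = hex 3
  rows 28-31 [a,b,c=111]: 0011  = hex 3
Output column (row 0 .. row 31) = 11001100110011000011001100110011
Output column grouped in 4s = 1100 1100 1100 1100 0011 0011 0011 0011 = 0xCCCC3333
Convert to decimal digit by digit (value = value*16 + digit):
  C -> 12
  12*16 + 12 (C) = 204
  204*16 + 12 (C) = 3276
  3276*16 + 12 (C) = 52428
  52428*16 + 3 = 838851
  838851*16 + 3 = 13421619
  13421619*16 + 3 = 214745907
  214745907*16 + 3 = 3435934515
Decimal = 3435934515

3435934515


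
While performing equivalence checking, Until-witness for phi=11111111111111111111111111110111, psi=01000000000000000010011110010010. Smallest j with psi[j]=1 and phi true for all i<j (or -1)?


(phi U psi) at 0: need smallest j with psi[j]=1 and phi[i]=1 for all i in [0,j).
Scan from step 0:
  step 0: phi=1, psi=0 -> continue
  step 1: psi=1 and phi held for [0,1) -> witness found
Witness step = 1

1


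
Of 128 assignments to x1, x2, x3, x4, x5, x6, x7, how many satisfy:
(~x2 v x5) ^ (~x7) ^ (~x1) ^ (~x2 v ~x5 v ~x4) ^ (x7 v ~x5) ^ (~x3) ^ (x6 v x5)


CNF with 7 clauses over 7 vars (128 assignments).
An assignment satisfies CNF iff every clause has >=1 true literal.
Check each row (bits = x1,x2,x3,x4,x5,x6,x7; clause T/F shown):
  row 0 [0000000]: clauses=TTTTTTF -> 0
  row 1 [0000001]: clauses=TFTTTTF -> 0
  row 2 [0000010]: clauses=TTTTTTT -> 1
  row 3 [0000011]: clauses=TFTTTTT -> 0
  row 4 [0000100]: clauses=TTTTFTT -> 0
  (every remaining row is evaluated the same way; all 128 results are listed next)
Full result column, 8 rows per line (x1,x2,x3,x4 fixed per line; x5,x6,x7 runs 000..111 left to right):
  rows 0-7 [x1,x2,x3,x4=0000]: 00100000  (ones: 1)
  rows 8-15 [x1,x2,x3,x4=0001]: 00100000  (ones: 1)
  rows 16-23 [x1,x2,x3,x4=0010]: 00000000  (ones: 0)
  rows 24-31 [x1,x2,x3,x4=0011]: 00000000  (ones: 0)
  rows 32-39 [x1,x2,x3,x4=0100]: 00000000  (ones: 0)
  rows 40-47 [x1,x2,x3,x4=0101]: 00000000  (ones: 0)
  rows 48-55 [x1,x2,x3,x4=0110]: 00000000  (ones: 0)
  rows 56-63 [x1,x2,x3,x4=0111]: 00000000  (ones: 0)
  rows 64-71 [x1,x2,x3,x4=1000]: 00000000  (ones: 0)
  rows 72-79 [x1,x2,x3,x4=1001]: 00000000  (ones: 0)
  rows 80-87 [x1,x2,x3,x4=1010]: 00000000  (ones: 0)
  rows 88-95 [x1,x2,x3,x4=1011]: 00000000  (ones: 0)
  rows 96-103 [x1,x2,x3,x4=1100]: 00000000  (ones: 0)
  rows 104-111 [x1,x2,x3,x4=1101]: 00000000  (ones: 0)
  rows 112-119 [x1,x2,x3,x4=1110]: 00000000  (ones: 0)
  rows 120-127 [x1,x2,x3,x4=1111]: 00000000  (ones: 0)
Satisfying assignments = 1+1+0+0+0+0+0+0+0+0+0+0+0+0+0+0 = 2

2


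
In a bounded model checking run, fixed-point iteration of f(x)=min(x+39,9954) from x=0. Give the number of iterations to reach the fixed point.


Step 1: x=0, cap=9954, increment=39
Step 2: x grows by 39 each step until capped at 9954; fixed point is x=9954
Step 3: iterations = ceil(9954/39) = 256

256


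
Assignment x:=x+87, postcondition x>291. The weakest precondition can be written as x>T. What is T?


Formula: wp(x:=E, P) = P[E/x] (substitute E for x in postcondition)
Step 1: Postcondition: x>291
Step 2: Substitute x+87 for x: x+87>291
Step 3: Solve for x: x > 291-87 = 204

204


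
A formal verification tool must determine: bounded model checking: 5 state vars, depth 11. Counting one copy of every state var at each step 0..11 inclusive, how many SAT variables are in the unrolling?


BMC unrolls to depth k, creating one copy of each state var for steps 0..k.
Step count = 11 + 1 = 12 (steps 0 through 11)
Vars per step = 5
Total = 5 * 12 = 60

60


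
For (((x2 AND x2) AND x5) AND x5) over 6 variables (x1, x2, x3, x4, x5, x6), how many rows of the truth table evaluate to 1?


Formula: (((x2 AND x2) AND x5) AND x5) over 6 vars (64 rows)
Evaluate each row (x1, x2, x3, x4, x5, x6 as bits, MSB first):
  row 0 [000000]: (((0 AND 0) AND 0) AND 0) -> 0
  row 1 [000001]: (((0 AND 0) AND 0) AND 0) -> 0
  row 2 [000010]: (((0 AND 0) AND 1) AND 1) -> 0
  row 3 [000011]: (((0 AND 0) AND 1) AND 1) -> 0
  row 4 [000100]: (((0 AND 0) AND 0) AND 0) -> 0
  (every remaining row is evaluated the same way; all 64 results are listed next)
Full result column, 8 rows per line (x1,x2,x3 fixed per line; x4,x5,x6 runs 000..111 left to right):
  rows 0-7 [x1,x2,x3=000]: 00000000  (ones: 0)
  rows 8-15 [x1,x2,x3=001]: 00000000  (ones: 0)
  rows 16-23 [x1,x2,x3=010]: 00110011  (ones: 4)
  rows 24-31 [x1,x2,x3=011]: 00110011  (ones: 4)
  rows 32-39 [x1,x2,x3=100]: 00000000  (ones: 0)
  rows 40-47 [x1,x2,x3=101]: 00000000  (ones: 0)
  rows 48-55 [x1,x2,x3=110]: 00110011  (ones: 4)
  rows 56-63 [x1,x2,x3=111]: 00110011  (ones: 4)
Count of 1-rows = 0+0+4+4+0+0+4+4 = 16

16


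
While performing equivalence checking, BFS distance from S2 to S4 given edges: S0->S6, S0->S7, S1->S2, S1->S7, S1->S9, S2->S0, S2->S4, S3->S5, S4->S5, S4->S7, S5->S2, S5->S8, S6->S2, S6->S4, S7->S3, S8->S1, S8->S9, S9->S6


BFS layer-by-layer from S2:
  dist 0: {S2}
  dist 1: {S0, S4}
  -> S4 reached at distance 1
Shortest path length = 1

1


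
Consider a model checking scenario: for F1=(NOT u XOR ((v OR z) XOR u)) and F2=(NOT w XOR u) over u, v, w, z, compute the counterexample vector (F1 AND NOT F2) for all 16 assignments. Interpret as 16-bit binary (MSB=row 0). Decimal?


F1 = (NOT u XOR ((v OR z) XOR u))
F2 = (NOT w XOR u)
Counterexample to F1=>F2 is where F1=1 and F2=0.
Evaluate each row (bits = u,v,w,z, MSB first):
  row 0 [0000]: F1=1 F2=1 -> F1&~F2 -> 0
  row 1 [0001]: F1=0 F2=1 -> F1&~F2 -> 0
  row 2 [0010]: F1=1 F2=0 -> F1&~F2 -> 1
  row 3 [0011]: F1=0 F2=0 -> F1&~F2 -> 0
  row 4 [0100]: F1=0 F2=1 -> F1&~F2 -> 0
  row 5 [0101]: F1=0 F2=1 -> F1&~F2 -> 0
  row 6 [0110]: F1=0 F2=0 -> F1&~F2 -> 0
  row 7 [0111]: F1=0 F2=0 -> F1&~F2 -> 0
  row 8 [1000]: F1=1 F2=0 -> F1&~F2 -> 1
  row 9 [1001]: F1=0 F2=0 -> F1&~F2 -> 0
  row 10 [1010]: F1=1 F2=1 -> F1&~F2 -> 0
  row 11 [1011]: F1=0 F2=1 -> F1&~F2 -> 0
  row 12 [1100]: F1=0 F2=0 -> F1&~F2 -> 0
  row 13 [1101]: F1=0 F2=0 -> F1&~F2 -> 0
  row 14 [1110]: F1=0 F2=1 -> F1&~F2 -> 0
  row 15 [1111]: F1=0 F2=1 -> F1&~F2 -> 0
Full result column, 4 rows per line (u,v fixed per line; w,z runs 00..11 left to right):
  rows 0-3 [u,v=00]: 0010  = hex 2
  rows 4-7 [u,v=01]: 0000  = hex 0
  rows 8-11 [u,v=10]: 1000  = hex 8
  rows 12-15 [u,v=11]: 0000  = hex 0
Counterexample vector (row 0 .. row 15) = 0010000010000000
Output column grouped in 4s = 0010 0000 1000 0000 = 0x2080
Convert to decimal digit by digit (value = value*16 + digit):
  2 -> 2
  2*16 + 0 = 32
  32*16 + 8 = 520
  520*16 + 0 = 8320
Decimal = 8320

8320


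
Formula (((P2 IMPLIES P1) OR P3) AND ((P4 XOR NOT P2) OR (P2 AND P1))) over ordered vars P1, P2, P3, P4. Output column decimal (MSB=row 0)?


Formula: (((P2 IMPLIES P1) OR P3) AND ((P4 XOR NOT P2) OR (P2 AND P1))) over P1, P2, P3, P4 (16 rows)
Evaluate each row (bits = P1,P2,P3,P4, MSB first):
  row 0 [0000]: (((0 IMPLIES 0) OR 0) AND ((0 XOR NOT 0) OR (0 AND 0))) -> 1
  row 1 [0001]: (((0 IMPLIES 0) OR 0) AND ((1 XOR NOT 0) OR (0 AND 0))) -> 0
  row 2 [0010]: (((0 IMPLIES 0) OR 1) AND ((0 XOR NOT 0) OR (0 AND 0))) -> 1
  row 3 [0011]: (((0 IMPLIES 0) OR 1) AND ((1 XOR NOT 0) OR (0 AND 0))) -> 0
  row 4 [0100]: (((1 IMPLIES 0) OR 0) AND ((0 XOR NOT 1) OR (1 AND 0))) -> 0
  row 5 [0101]: (((1 IMPLIES 0) OR 0) AND ((1 XOR NOT 1) OR (1 AND 0))) -> 0
  row 6 [0110]: (((1 IMPLIES 0) OR 1) AND ((0 XOR NOT 1) OR (1 AND 0))) -> 0
  row 7 [0111]: (((1 IMPLIES 0) OR 1) AND ((1 XOR NOT 1) OR (1 AND 0))) -> 1
  row 8 [1000]: (((0 IMPLIES 1) OR 0) AND ((0 XOR NOT 0) OR (0 AND 1))) -> 1
  row 9 [1001]: (((0 IMPLIES 1) OR 0) AND ((1 XOR NOT 0) OR (0 AND 1))) -> 0
  row 10 [1010]: (((0 IMPLIES 1) OR 1) AND ((0 XOR NOT 0) OR (0 AND 1))) -> 1
  row 11 [1011]: (((0 IMPLIES 1) OR 1) AND ((1 XOR NOT 0) OR (0 AND 1))) -> 0
  row 12 [1100]: (((1 IMPLIES 1) OR 0) AND ((0 XOR NOT 1) OR (1 AND 1))) -> 1
  row 13 [1101]: (((1 IMPLIES 1) OR 0) AND ((1 XOR NOT 1) OR (1 AND 1))) -> 1
  row 14 [1110]: (((1 IMPLIES 1) OR 1) AND ((0 XOR NOT 1) OR (1 AND 1))) -> 1
  row 15 [1111]: (((1 IMPLIES 1) OR 1) AND ((1 XOR NOT 1) OR (1 AND 1))) -> 1
Full result column, 4 rows per line (P1,P2 fixed per line; P3,P4 runs 00..11 left to right):
  rows 0-3 [P1,P2=00]: 1010  = hex A
  rows 4-7 [P1,P2=01]: 0001  = hex 1
  rows 8-11 [P1,P2=10]: 1010  = hex A
  rows 12-15 [P1,P2=11]: 1111  = hex F
Output column (row 0 .. row 15) = 1010000110101111
Output column grouped in 4s = 1010 0001 1010 1111 = 0xA1AF
Convert to decimal digit by digit (value = value*16 + digit):
  A -> 10
  10*16 + 1 = 161
  161*16 + 10 (A) = 2586
  2586*16 + 15 (F) = 41391
Decimal = 41391

41391


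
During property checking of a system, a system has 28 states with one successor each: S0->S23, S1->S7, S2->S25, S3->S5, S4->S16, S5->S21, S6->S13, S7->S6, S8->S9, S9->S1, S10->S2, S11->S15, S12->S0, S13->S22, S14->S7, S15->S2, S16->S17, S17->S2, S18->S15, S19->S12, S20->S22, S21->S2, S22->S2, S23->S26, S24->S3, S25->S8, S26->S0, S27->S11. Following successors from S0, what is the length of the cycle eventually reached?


Trace from S0 until a state repeats:
  S0 -> S23 -> S26 -> S0
S0 first seen at step 0, revisited at step 3.
Cycle length = 3 - 0 = 3

3


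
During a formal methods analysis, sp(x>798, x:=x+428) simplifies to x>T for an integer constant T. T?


Formula: sp(P, x:=E) = exists old_x. (x = E[old_x/x]) AND P[old_x/x] (old_x is the value of x before the assignment; eliminate old_x by solving x = E[old_x/x] for old_x)
Step 1: Precondition P: x>798, i.e. old_x > 798
Step 2: Assignment gives x = old_x + 428, so old_x = x - 428
Step 3: Substitute into P: x - 428 > 798
Step 4: Simplify: x > 798+428 = 1226

1226


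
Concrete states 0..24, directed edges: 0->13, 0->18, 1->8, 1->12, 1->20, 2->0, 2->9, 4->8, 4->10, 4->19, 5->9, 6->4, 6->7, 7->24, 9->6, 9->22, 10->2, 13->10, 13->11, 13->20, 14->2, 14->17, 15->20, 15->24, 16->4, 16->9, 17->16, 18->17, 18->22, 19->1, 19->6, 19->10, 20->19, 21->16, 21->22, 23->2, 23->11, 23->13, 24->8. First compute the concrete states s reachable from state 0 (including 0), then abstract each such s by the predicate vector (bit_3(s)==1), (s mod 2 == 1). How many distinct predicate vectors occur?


BFS from 0:
Concrete reachable: {0, 1, 2, 4, 6, 7, 8, 9, 10, 11, 12, 13, 16, 17, 18, 19, 20, 22, 24}
Abstract via predicates (bit_3(s)==1), (s mod 2 == 1):
  (0,0) <- {0, 2, 4, 6, 16, 18, 20, 22}
  (0,1) <- {1, 7, 17, 19}
  (1,0) <- {8, 10, 12, 24}
  (1,1) <- {9, 11, 13}
Distinct abstract states = 4

4


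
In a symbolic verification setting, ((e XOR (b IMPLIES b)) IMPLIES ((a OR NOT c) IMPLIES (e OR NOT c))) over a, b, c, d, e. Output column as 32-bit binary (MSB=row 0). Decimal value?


Formula: ((e XOR (b IMPLIES b)) IMPLIES ((a OR NOT c) IMPLIES (e OR NOT c))) over a, b, c, d, e (32 rows)
Evaluate each row (bits = a,b,c,d,e, MSB first):
  row 0 [00000]: ((0 XOR (0 IMPLIES 0)) IMPLIES ((0 OR NOT 0) IMPLIES (0 OR NOT 0))) -> 1
  row 1 [00001]: ((1 XOR (0 IMPLIES 0)) IMPLIES ((0 OR NOT 0) IMPLIES (1 OR NOT 0))) -> 1
  row 2 [00010]: ((0 XOR (0 IMPLIES 0)) IMPLIES ((0 OR NOT 0) IMPLIES (0 OR NOT 0))) -> 1
  row 3 [00011]: ((1 XOR (0 IMPLIES 0)) IMPLIES ((0 OR NOT 0) IMPLIES (1 OR NOT 0))) -> 1
  row 4 [00100]: ((0 XOR (0 IMPLIES 0)) IMPLIES ((0 OR NOT 1) IMPLIES (0 OR NOT 1))) -> 1
  row 5 [00101]: ((1 XOR (0 IMPLIES 0)) IMPLIES ((0 OR NOT 1) IMPLIES (1 OR NOT 1))) -> 1
  row 6 [00110]: ((0 XOR (0 IMPLIES 0)) IMPLIES ((0 OR NOT 1) IMPLIES (0 OR NOT 1))) -> 1
  row 7 [00111]: ((1 XOR (0 IMPLIES 0)) IMPLIES ((0 OR NOT 1) IMPLIES (1 OR NOT 1))) -> 1
  row 8 [01000]: ((0 XOR (1 IMPLIES 1)) IMPLIES ((0 OR NOT 0) IMPLIES (0 OR NOT 0))) -> 1
  row 9 [01001]: ((1 XOR (1 IMPLIES 1)) IMPLIES ((0 OR NOT 0) IMPLIES (1 OR NOT 0))) -> 1
  row 10 [01010]: ((0 XOR (1 IMPLIES 1)) IMPLIES ((0 OR NOT 0) IMPLIES (0 OR NOT 0))) -> 1
  row 11 [01011]: ((1 XOR (1 IMPLIES 1)) IMPLIES ((0 OR NOT 0) IMPLIES (1 OR NOT 0))) -> 1
  row 12 [01100]: ((0 XOR (1 IMPLIES 1)) IMPLIES ((0 OR NOT 1) IMPLIES (0 OR NOT 1))) -> 1
  row 13 [01101]: ((1 XOR (1 IMPLIES 1)) IMPLIES ((0 OR NOT 1) IMPLIES (1 OR NOT 1))) -> 1
  row 14 [01110]: ((0 XOR (1 IMPLIES 1)) IMPLIES ((0 OR NOT 1) IMPLIES (0 OR NOT 1))) -> 1
  row 15 [01111]: ((1 XOR (1 IMPLIES 1)) IMPLIES ((0 OR NOT 1) IMPLIES (1 OR NOT 1))) -> 1
  row 16 [10000]: ((0 XOR (0 IMPLIES 0)) IMPLIES ((1 OR NOT 0) IMPLIES (0 OR NOT 0))) -> 1
  row 17 [10001]: ((1 XOR (0 IMPLIES 0)) IMPLIES ((1 OR NOT 0) IMPLIES (1 OR NOT 0))) -> 1
  row 18 [10010]: ((0 XOR (0 IMPLIES 0)) IMPLIES ((1 OR NOT 0) IMPLIES (0 OR NOT 0))) -> 1
  row 19 [10011]: ((1 XOR (0 IMPLIES 0)) IMPLIES ((1 OR NOT 0) IMPLIES (1 OR NOT 0))) -> 1
  row 20 [10100]: ((0 XOR (0 IMPLIES 0)) IMPLIES ((1 OR NOT 1) IMPLIES (0 OR NOT 1))) -> 0
  row 21 [10101]: ((1 XOR (0 IMPLIES 0)) IMPLIES ((1 OR NOT 1) IMPLIES (1 OR NOT 1))) -> 1
  row 22 [10110]: ((0 XOR (0 IMPLIES 0)) IMPLIES ((1 OR NOT 1) IMPLIES (0 OR NOT 1))) -> 0
  row 23 [10111]: ((1 XOR (0 IMPLIES 0)) IMPLIES ((1 OR NOT 1) IMPLIES (1 OR NOT 1))) -> 1
  row 24 [11000]: ((0 XOR (1 IMPLIES 1)) IMPLIES ((1 OR NOT 0) IMPLIES (0 OR NOT 0))) -> 1
  row 25 [11001]: ((1 XOR (1 IMPLIES 1)) IMPLIES ((1 OR NOT 0) IMPLIES (1 OR NOT 0))) -> 1
  row 26 [11010]: ((0 XOR (1 IMPLIES 1)) IMPLIES ((1 OR NOT 0) IMPLIES (0 OR NOT 0))) -> 1
  row 27 [11011]: ((1 XOR (1 IMPLIES 1)) IMPLIES ((1 OR NOT 0) IMPLIES (1 OR NOT 0))) -> 1
  row 28 [11100]: ((0 XOR (1 IMPLIES 1)) IMPLIES ((1 OR NOT 1) IMPLIES (0 OR NOT 1))) -> 0
  row 29 [11101]: ((1 XOR (1 IMPLIES 1)) IMPLIES ((1 OR NOT 1) IMPLIES (1 OR NOT 1))) -> 1
  row 30 [11110]: ((0 XOR (1 IMPLIES 1)) IMPLIES ((1 OR NOT 1) IMPLIES (0 OR NOT 1))) -> 0
  row 31 [11111]: ((1 XOR (1 IMPLIES 1)) IMPLIES ((1 OR NOT 1) IMPLIES (1 OR NOT 1))) -> 1
Full result column, 4 rows per line (a,b,c fixed per line; d,e runs 00..11 left to right):
  rows 0-3 [a,b,c=000]: 1111  = hex F
  rows 4-7 [a,b,c=001]: 1111  = hex F
  rows 8-11 [a,b,c=010]: 1111  = hex F
  rows 12-15 [a,b,c=011]: 1111  = hex F
  rows 16-19 [a,b,c=100]: 1111  = hex F
  rows 20-23 [a,b,c=101]: 0101  = hex 5
  rows 24-27 [a,b,c=110]: 1111  = hex F
  rows 28-31 [a,b,c=111]: 0101  = hex 5
Output column (row 0 .. row 31) = 11111111111111111111010111110101
Output column grouped in 4s = 1111 1111 1111 1111 1111 0101 1111 0101 = 0xFFFFF5F5
Convert to decimal digit by digit (value = value*16 + digit):
  F -> 15
  15*16 + 15 (F) = 255
  255*16 + 15 (F) = 4095
  4095*16 + 15 (F) = 65535
  65535*16 + 15 (F) = 1048575
  1048575*16 + 5 = 16777205
  16777205*16 + 15 (F) = 268435295
  268435295*16 + 5 = 4294964725
Decimal = 4294964725

4294964725


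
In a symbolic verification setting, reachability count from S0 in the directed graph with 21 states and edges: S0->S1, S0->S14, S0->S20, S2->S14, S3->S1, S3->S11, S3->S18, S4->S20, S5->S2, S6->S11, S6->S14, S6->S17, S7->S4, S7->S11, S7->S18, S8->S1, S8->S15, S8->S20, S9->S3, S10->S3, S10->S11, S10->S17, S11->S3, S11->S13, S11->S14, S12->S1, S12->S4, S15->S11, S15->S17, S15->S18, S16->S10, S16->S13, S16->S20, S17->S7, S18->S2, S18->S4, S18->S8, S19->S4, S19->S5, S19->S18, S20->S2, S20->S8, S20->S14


BFS from S0:
  layer 0: {S0}
  layer 1: {S1, S14, S20}
  layer 2: {S2, S8}
  layer 3: {S15}
  layer 4: {S11, S17, S18}
  layer 5: {S3, S4, S7, S13}
Reachable set: {S0, S1, S2, S3, S4, S7, S8, S11, S13, S14, S15, S17, S18, S20}
Count = 14

14


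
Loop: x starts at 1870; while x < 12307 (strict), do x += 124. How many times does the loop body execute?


Step 1: x goes from 1870 toward 12307 by 124; the body runs while x<12307, so iterations = ceil((bound-start)/step)
Step 2: Distance=10437
Step 3: ceil(10437/124)=85

85


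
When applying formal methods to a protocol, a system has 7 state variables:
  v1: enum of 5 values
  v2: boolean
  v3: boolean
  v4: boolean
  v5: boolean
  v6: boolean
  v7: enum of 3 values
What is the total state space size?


State space = product of domain sizes of all variables.
Domain sizes:
  v1 (enum of 5 values): 5
  v2 (boolean): 2
  v3 (boolean): 2
  v4 (boolean): 2
  v5 (boolean): 2
  v6 (boolean): 2
  v7 (enum of 3 values): 3
Product = 5 * 2 * 2 * 2 * 2 * 2 * 3 = 480

480


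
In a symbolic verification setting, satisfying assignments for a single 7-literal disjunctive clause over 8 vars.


Step 1: Total=2^8=256
Step 2: Unsat when all 7 false: 2^1=2
Step 3: Sat=256-2=254

254


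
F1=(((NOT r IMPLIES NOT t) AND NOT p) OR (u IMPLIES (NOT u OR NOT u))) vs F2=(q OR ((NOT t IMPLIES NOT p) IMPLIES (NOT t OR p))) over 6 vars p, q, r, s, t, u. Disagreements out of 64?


F1 = (((NOT r IMPLIES NOT t) AND NOT p) OR (u IMPLIES (NOT u OR NOT u)))
F2 = (q OR ((NOT t IMPLIES NOT p) IMPLIES (NOT t OR p)))
Evaluate both on each of 64 rows (bits = p,q,r,s,t,u):
  row 0 [000000]: F1=1 F2=1 -> 0
  row 1 [000001]: F1=1 F2=1 -> 0
  row 2 [000010]: F1=1 F2=0 (differ) -> 1
  row 3 [000011]: F1=0 F2=0 -> 0
  row 4 [000100]: F1=1 F2=1 -> 0
  (every remaining row is evaluated the same way; all 64 results are listed next)
Full result column, 8 rows per line (p,q,r fixed per line; s,t,u runs 000..111 left to right):
  rows 0-7 [p,q,r=000]: 00100010  (ones: 2)
  rows 8-15 [p,q,r=001]: 00110011  (ones: 4)
  rows 16-23 [p,q,r=010]: 00010001  (ones: 2)
  rows 24-31 [p,q,r=011]: 00000000  (ones: 0)
  rows 32-39 [p,q,r=100]: 01010101  (ones: 4)
  rows 40-47 [p,q,r=101]: 01010101  (ones: 4)
  rows 48-55 [p,q,r=110]: 01010101  (ones: 4)
  rows 56-63 [p,q,r=111]: 01010101  (ones: 4)
Disagreements = 2+4+2+0+4+4+4+4 = 24

24


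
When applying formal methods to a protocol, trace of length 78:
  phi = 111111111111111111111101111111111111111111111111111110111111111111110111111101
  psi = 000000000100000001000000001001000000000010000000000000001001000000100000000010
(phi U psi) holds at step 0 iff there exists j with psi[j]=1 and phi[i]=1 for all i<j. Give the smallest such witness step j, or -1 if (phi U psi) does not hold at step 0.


(phi U psi) at 0: need smallest j with psi[j]=1 and phi[i]=1 for all i in [0,j).
Scan from step 0:
  step 0: phi=1, psi=0 -> continue
  step 1: phi=1, psi=0 -> continue
  step 2: phi=1, psi=0 -> continue
  step 3: phi=1, psi=0 -> continue
  step 9: psi=1 and phi held for [0,9) -> witness found
Witness step = 9

9
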